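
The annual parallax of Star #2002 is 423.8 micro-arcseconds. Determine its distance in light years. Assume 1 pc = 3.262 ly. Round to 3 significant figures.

7700 light years

p = 423.8 micro-arcseconds = 0.0004238 arcsec.
d = 1/p = 1/0.0004238 = 2359.6 pc.
In light-years: 2359.6 × 3.262 = 7697 ly.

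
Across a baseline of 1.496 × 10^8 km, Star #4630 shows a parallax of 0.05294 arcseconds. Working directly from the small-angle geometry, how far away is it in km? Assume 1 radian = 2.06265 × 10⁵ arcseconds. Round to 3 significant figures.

5.83 × 10^14 km

θ = 0.05294″ = 0.05294/206265 = 2.5666 × 10^-7 rad.
d = B/θ = (1.496 × 10^8) / (2.5666 × 10^-7) = 5.8287 × 10^14 km.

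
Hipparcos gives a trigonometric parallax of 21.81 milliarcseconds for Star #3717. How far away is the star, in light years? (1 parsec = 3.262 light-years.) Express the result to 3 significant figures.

150 light years

p = 21.81 milliarcseconds = 0.02181 arcsec.
d = 1/p = 1/0.02181 = 45.851 pc.
In light-years: 45.851 × 3.262 = 149.57 ly.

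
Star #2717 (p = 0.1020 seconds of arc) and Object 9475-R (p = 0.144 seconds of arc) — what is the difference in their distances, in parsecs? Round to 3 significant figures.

d_A = 1/0.1020″ = 9.8039 pc; d_B = 1/0.1440″ = 6.9444 pc.
|d_B − d_A| = |6.9444 − 9.8039| = 2.8595 pc.

2.86 pc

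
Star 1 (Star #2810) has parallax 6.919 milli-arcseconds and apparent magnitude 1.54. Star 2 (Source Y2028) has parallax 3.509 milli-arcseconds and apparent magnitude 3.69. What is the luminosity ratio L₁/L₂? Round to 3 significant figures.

d₁ = 1/p₁ = 1/0.006919″ = 144.53 pc; d₂ = 1/p₂ = 1/0.003509″ = 284.98 pc.
M₁ = m₁ − 5 log₁₀ d₁ + 5 = 1.54 − 10.7998 + 5 = -4.2598.
M₂ = 3.69 − 12.2741 + 5 = -3.5841.
L₁/L₂ = 10^(0.4(M₂ − M₁)) = 10^(0.4 × 0.6757) = 10^0.27028 = 1.8633.

L₁/L₂ = 1.86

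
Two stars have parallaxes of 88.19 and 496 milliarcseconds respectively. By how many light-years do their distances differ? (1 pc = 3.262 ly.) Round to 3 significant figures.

d_A = 1/0.08819″ = 11.339 pc; d_B = 1/0.4960″ = 2.0161 pc.
|d_B − d_A| = |2.0161 − 11.339| = 9.3229 pc = 9.3229 × 3.262 ly = 30.411 ly.

30.4 ly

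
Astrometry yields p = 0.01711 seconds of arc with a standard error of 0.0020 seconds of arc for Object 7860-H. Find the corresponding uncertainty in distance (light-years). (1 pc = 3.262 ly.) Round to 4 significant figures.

d = 1/p, so σ_d = σ_p / p².
σ_d = 0.00200 / (0.01711)² = 0.00200 / 0.00029275 = 6.8318 pc = 6.8318 × 3.262 ly = 22.285 ly.

22.29 ly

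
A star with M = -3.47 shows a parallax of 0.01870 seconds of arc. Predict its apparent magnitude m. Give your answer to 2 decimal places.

m = 0.17

d = 1/p = 1/0.01870″ = 53.476 pc.
m − M = 5 log₁₀ d − 5 = 5 log₁₀(53.476) − 5 = 8.6408 − 5 = 3.6408.
m = M + (m − M) = -3.47 + 3.6408 = 0.17.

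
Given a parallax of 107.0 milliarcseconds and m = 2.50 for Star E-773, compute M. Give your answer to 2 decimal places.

d = 1/p = 1/0.1070″ = 9.3458 pc.
m − M = 5 log₁₀(9.3458) − 5 = 4.8531 − 5 = -0.1469.
M = m − (m − M) = 2.50 − (-0.1469) = 2.65.

M = 2.65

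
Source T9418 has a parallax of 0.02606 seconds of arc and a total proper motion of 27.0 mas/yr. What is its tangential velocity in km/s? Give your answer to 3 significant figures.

d = 1/p = 1/0.02606″ = 38.373 pc.
μ = 27.0 mas/yr = 0.0270 ″/yr.
v_t = 4.74 × μ × d = 4.74 × 0.0270 × 38.373 = 4.911 km/s.

4.91 km/s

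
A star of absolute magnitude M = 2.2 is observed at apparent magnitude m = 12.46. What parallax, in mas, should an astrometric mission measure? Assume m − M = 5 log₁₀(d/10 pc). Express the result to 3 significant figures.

m − M = 12.46 − 2.2 = 10.26.
d = 10^((m−M)/5 + 1) = 10^3.052 = 1127.2 pc.
p = 1/d = 1/1127.2 = 0.00088715 arcsec = 0.88715 mas.

0.887 mas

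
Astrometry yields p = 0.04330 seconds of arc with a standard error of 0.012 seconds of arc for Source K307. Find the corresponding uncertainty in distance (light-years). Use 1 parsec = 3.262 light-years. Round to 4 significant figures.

d = 1/p, so σ_d = σ_p / p².
σ_d = 0.0120 / (0.04330)² = 0.0120 / 0.0018749 = 6.4003 pc = 6.4003 × 3.262 ly = 20.878 ly.

20.88 ly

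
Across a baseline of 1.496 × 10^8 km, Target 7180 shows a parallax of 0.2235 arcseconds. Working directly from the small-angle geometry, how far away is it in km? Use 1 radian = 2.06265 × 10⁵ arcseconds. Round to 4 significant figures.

1.381 × 10^14 km

θ = 0.2235″ = 0.2235/206265 = 1.0836 × 10^-6 rad.
d = B/θ = (1.496 × 10^8) / (1.0836 × 10^-6) = 1.3806 × 10^14 km.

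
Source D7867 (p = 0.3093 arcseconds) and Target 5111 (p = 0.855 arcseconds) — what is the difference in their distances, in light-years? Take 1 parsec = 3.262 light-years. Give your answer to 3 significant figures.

d_A = 1/0.3093″ = 3.2331 pc; d_B = 1/0.8550″ = 1.1696 pc.
|d_B − d_A| = |1.1696 − 3.2331| = 2.0635 pc = 2.0635 × 3.262 ly = 6.7311 ly.

6.73 ly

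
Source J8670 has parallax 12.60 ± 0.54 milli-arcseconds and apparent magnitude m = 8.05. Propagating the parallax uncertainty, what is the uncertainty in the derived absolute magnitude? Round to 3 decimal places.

M = m − 5 log₁₀ d + 5 = m + 5 log₁₀ p + 5, so ∂M/∂p = 5/(p ln 10).
σ_M = (5/ln 10) · (σ_p/p) = 2.1715 × 0.54/12.60 = 2.1715 × 0.042857 = 0.093064.

σ_M = 0.093 mag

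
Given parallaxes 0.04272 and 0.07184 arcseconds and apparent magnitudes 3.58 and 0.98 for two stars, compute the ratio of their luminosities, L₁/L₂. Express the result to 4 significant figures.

d₁ = 1/p₁ = 1/0.04272″ = 23.408 pc; d₂ = 1/p₂ = 1/0.07184″ = 13.92 pc.
M₁ = m₁ − 5 log₁₀ d₁ + 5 = 3.58 − 6.8468 + 5 = 1.7332.
M₂ = 0.98 − 5.7182 + 5 = 0.2618.
L₁/L₂ = 10^(0.4(M₂ − M₁)) = 10^(0.4 × (-1.4714)) = 10^(-0.58856) = 0.25789.

L₁/L₂ = 0.2579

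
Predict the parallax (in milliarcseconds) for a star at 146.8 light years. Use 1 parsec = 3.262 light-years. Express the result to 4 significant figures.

22.22 mas

d = 146.8 ly ÷ 3.262 = 45.003 pc.
p = 1/d = 1/45.003 = 0.022221 arcsec.
= 0.022221 × 1000 = 22.221 mas.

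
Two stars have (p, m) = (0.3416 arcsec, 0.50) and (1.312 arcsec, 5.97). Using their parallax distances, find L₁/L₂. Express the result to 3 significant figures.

d₁ = 1/p₁ = 1/0.3416″ = 2.9274 pc; d₂ = 1/p₂ = 1/1.312″ = 0.7622 pc.
M₁ = m₁ − 5 log₁₀ d₁ + 5 = 0.50 − 2.3324 + 5 = 3.1676.
M₂ = 5.97 − (-0.5897) + 5 = 11.5597.
L₁/L₂ = 10^(0.4(M₂ − M₁)) = 10^(0.4 × 8.3921) = 10^3.35684 = 2274.3.

L₁/L₂ = 2270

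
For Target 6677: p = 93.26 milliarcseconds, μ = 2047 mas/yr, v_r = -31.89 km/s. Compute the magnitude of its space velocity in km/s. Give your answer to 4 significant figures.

d = 1/p = 1/0.09326″ = 10.723 pc.
μ = 2047 mas/yr = 2.047 ″/yr.
v_t = 4.740 μ d = 4.740 × 2.047 × 10.723 = 104.04 km/s.
v = √(v_r² + v_t²) = √((-31.89)² + 104.04²) = √11841.3 = 108.82 km/s.

108.8 km/s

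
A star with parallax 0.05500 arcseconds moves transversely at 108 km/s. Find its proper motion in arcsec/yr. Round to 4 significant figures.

1.253 arcsec/yr

d = 1/p = 1/0.05500″ = 18.182 pc.
μ = v_t / (4.74 d) = 108 / (4.74 × 18.182) = 108 / 86.183 = 1.2531 ″/yr.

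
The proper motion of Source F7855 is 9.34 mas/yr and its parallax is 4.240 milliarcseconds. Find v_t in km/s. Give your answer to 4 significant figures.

10.44 km/s

d = 1/p = 1/0.004240″ = 235.85 pc.
μ = 9.34 mas/yr = 0.00934 ″/yr.
v_t = 4.74 × μ × d = 4.74 × 0.00934 × 235.85 = 10.441 km/s.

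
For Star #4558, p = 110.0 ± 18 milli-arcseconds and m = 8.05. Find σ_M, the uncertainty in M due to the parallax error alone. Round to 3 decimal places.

σ_M = 0.355 mag

M = m − 5 log₁₀ d + 5 = m + 5 log₁₀ p + 5, so ∂M/∂p = 5/(p ln 10).
σ_M = (5/ln 10) · (σ_p/p) = 2.1715 × 18/110.0 = 2.1715 × 0.16364 = 0.35534.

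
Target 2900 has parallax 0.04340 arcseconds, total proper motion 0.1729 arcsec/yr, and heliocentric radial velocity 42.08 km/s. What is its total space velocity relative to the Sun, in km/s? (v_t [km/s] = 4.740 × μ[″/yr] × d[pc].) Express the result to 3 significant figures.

d = 1/p = 1/0.04340″ = 23.041 pc.
v_t = 4.740 μ d = 4.740 × 0.1729 × 23.041 = 18.883 km/s.
v = √(v_r² + v_t²) = √(42.08² + 18.883²) = √2127.29 = 46.123 km/s.

46.1 km/s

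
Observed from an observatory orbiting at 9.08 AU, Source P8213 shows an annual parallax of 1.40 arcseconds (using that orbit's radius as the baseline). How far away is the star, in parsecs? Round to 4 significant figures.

With baseline B (in AU) and parallax p (in arcsec), d = B/p parsecs.
d = 9.08 / 1.40 = 6.4857 pc.

6.486 pc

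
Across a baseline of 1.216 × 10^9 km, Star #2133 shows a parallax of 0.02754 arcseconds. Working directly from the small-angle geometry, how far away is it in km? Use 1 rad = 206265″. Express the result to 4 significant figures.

9.107 × 10^15 km

θ = 0.02754″ = 0.02754/206265 = 1.3352 × 10^-7 rad.
d = B/θ = (1.216 × 10^9) / (1.3352 × 10^-7) = 9.1072 × 10^15 km.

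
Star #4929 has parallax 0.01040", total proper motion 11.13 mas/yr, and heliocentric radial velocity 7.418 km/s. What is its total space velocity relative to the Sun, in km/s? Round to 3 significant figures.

d = 1/p = 1/0.01040″ = 96.154 pc.
μ = 11.13 mas/yr = 0.01113 ″/yr.
v_t = 4.740 μ d = 4.740 × 0.01113 × 96.154 = 5.0727 km/s.
v = √(v_r² + v_t²) = √(7.418² + 5.0727²) = √80.759 = 8.9866 km/s.

8.99 km/s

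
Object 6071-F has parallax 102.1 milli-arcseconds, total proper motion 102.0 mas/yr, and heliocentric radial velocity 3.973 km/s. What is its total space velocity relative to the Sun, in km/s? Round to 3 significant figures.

6.18 km/s

d = 1/p = 1/0.1021″ = 9.7943 pc.
μ = 102.0 mas/yr = 0.1020 ″/yr.
v_t = 4.740 μ d = 4.740 × 0.1020 × 9.7943 = 4.7353 km/s.
v = √(v_r² + v_t²) = √(3.973² + 4.7353²) = √38.2078 = 6.1812 km/s.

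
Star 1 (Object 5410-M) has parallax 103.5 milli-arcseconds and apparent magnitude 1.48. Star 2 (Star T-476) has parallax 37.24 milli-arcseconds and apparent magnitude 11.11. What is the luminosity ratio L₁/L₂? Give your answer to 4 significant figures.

L₁/L₂ = 920.7

d₁ = 1/p₁ = 1/0.1035″ = 9.6618 pc; d₂ = 1/p₂ = 1/0.03724″ = 26.853 pc.
M₁ = m₁ − 5 log₁₀ d₁ + 5 = 1.48 − 4.9253 + 5 = 1.5547.
M₂ = 11.11 − 7.1450 + 5 = 8.9650.
L₁/L₂ = 10^(0.4(M₂ − M₁)) = 10^(0.4 × 7.4103) = 10^2.96412 = 920.7.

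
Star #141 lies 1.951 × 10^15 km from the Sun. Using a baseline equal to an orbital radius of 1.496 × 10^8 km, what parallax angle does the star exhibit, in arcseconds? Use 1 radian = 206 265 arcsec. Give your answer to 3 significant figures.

θ ≈ B/d = (1.496 × 10^8) / (1.951 × 10^15) = 7.6679 × 10^-8 rad.
In arcseconds: 7.6679 × 10^-8 × 206265 = 0.015816″.

0.0158 arcsec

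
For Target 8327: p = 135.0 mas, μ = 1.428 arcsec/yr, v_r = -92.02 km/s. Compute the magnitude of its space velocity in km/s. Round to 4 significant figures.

104.8 km/s

d = 1/p = 1/0.1350″ = 7.4074 pc.
v_t = 4.740 μ d = 4.740 × 1.428 × 7.4074 = 50.139 km/s.
v = √(v_r² + v_t²) = √((-92.02)² + 50.139²) = √10981.6 = 104.79 km/s.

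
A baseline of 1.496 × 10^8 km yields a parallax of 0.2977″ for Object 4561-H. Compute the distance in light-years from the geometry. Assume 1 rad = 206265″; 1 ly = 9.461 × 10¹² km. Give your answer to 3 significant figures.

θ = 0.2977″ = 0.2977/206265 = 1.4433 × 10^-6 rad.
d = B/θ = (1.496 × 10^8) / (1.4433 × 10^-6) = 1.0365 × 10^14 km = (1.0365 × 10^14) / (9.461 × 10^12) ly = 10.956 ly.

11.0 ly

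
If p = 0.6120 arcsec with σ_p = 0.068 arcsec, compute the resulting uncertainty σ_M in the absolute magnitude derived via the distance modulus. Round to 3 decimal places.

M = m − 5 log₁₀ d + 5 = m + 5 log₁₀ p + 5, so ∂M/∂p = 5/(p ln 10).
σ_M = (5/ln 10) · (σ_p/p) = 2.1715 × 0.068/0.6120 = 2.1715 × 0.11111 = 0.24128.

σ_M = 0.241 mag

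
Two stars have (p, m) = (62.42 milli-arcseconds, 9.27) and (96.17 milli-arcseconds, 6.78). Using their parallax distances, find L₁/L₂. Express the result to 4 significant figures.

L₁/L₂ = 0.2396

d₁ = 1/p₁ = 1/0.06242″ = 16.021 pc; d₂ = 1/p₂ = 1/0.09617″ = 10.398 pc.
M₁ = m₁ − 5 log₁₀ d₁ + 5 = 9.27 − 6.0234 + 5 = 8.2466.
M₂ = 6.78 − 5.0847 + 5 = 6.6953.
L₁/L₂ = 10^(0.4(M₂ − M₁)) = 10^(0.4 × (-1.5513)) = 10^(-0.62052) = 0.2396.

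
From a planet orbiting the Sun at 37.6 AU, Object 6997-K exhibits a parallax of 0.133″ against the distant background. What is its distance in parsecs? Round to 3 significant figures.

283 pc

With baseline B (in AU) and parallax p (in arcsec), d = B/p parsecs.
d = 37.6 / 0.133 = 282.71 pc.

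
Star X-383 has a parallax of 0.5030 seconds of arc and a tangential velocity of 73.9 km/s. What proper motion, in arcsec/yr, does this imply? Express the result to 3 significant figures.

7.84 arcsec/yr

d = 1/p = 1/0.5030″ = 1.9881 pc.
μ = v_t / (4.74 d) = 73.9 / (4.74 × 1.9881) = 73.9 / 9.4236 = 7.842 ″/yr.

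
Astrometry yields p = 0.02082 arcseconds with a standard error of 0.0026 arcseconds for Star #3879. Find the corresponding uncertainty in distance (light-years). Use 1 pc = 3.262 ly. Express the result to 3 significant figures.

d = 1/p, so σ_d = σ_p / p².
σ_d = 0.00260 / (0.02082)² = 0.00260 / 0.00043347 = 5.9981 pc = 5.9981 × 3.262 ly = 19.566 ly.

19.6 ly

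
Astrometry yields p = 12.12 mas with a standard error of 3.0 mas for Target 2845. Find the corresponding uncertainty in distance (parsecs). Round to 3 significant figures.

d = 1/p, so σ_d = σ_p / p².
σ_d = 0.00300 / (0.01212)² = 0.00300 / 0.00014689 = 20.423 pc.

20.4 pc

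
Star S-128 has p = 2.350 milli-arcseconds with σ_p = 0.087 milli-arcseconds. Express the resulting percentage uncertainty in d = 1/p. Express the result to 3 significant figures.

For d = 1/p, |σ_d/d| = |σ_p/p|.
σ_p/p = 0.087 / 2.350 = 0.037021 = 3.7021%.

3.70%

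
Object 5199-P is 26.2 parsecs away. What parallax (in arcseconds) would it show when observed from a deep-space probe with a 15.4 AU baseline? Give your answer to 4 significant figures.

0.5878 arcsec

p (arcsec) = B (AU) / d (pc).
p = 15.4 / 26.2 = 0.58779 arcsec.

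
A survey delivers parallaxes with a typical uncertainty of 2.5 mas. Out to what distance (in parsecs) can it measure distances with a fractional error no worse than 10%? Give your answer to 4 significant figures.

σ_d/d = σ_p/p, so the condition is σ_p/p ≤ 0.10, i.e. p ≥ σ_p/0.10.
p_min = 2.5/0.10 = 25 mas = 0.025 arcsec.
d_max = 1/p_min = 1/0.025 = 40 pc.

40.00 pc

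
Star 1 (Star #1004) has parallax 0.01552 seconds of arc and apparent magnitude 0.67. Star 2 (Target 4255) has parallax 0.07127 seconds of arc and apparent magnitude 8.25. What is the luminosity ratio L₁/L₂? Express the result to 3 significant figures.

d₁ = 1/p₁ = 1/0.01552″ = 64.433 pc; d₂ = 1/p₂ = 1/0.07127″ = 14.031 pc.
M₁ = m₁ − 5 log₁₀ d₁ + 5 = 0.67 − 9.0455 + 5 = -3.3755.
M₂ = 8.25 − 5.7354 + 5 = 7.5146.
L₁/L₂ = 10^(0.4(M₂ − M₁)) = 10^(0.4 × 10.8901) = 10^4.35604 = 22701.

L₁/L₂ = 22700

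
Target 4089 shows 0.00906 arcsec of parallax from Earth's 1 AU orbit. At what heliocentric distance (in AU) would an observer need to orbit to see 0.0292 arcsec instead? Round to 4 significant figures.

3.223 AU

Parallax scales linearly with baseline: p ∝ B, so B = p_target / p_Earth × 1 AU.
B = 0.0292 / 0.00906 = 3.223 AU.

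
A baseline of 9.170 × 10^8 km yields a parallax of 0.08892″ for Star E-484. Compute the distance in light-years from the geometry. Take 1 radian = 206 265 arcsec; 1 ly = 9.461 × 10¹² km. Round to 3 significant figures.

θ = 0.08892″ = 0.08892/206265 = 4.3110 × 10^-7 rad.
d = B/θ = (9.170 × 10^8) / (4.3110 × 10^-7) = 2.1271 × 10^15 km = (2.1271 × 10^15) / (9.461 × 10^12) ly = 224.83 ly.

225 ly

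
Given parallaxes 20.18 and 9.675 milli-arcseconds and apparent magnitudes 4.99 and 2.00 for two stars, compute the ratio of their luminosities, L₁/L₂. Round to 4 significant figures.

d₁ = 1/p₁ = 1/0.02018″ = 49.554 pc; d₂ = 1/p₂ = 1/0.009675″ = 103.36 pc.
M₁ = m₁ − 5 log₁₀ d₁ + 5 = 4.99 − 8.4754 + 5 = 1.5146.
M₂ = 2.00 − 10.0718 + 5 = -3.0718.
L₁/L₂ = 10^(0.4(M₂ − M₁)) = 10^(0.4 × (-4.5864)) = 10^(-1.83456) = 0.014637.

L₁/L₂ = 0.01464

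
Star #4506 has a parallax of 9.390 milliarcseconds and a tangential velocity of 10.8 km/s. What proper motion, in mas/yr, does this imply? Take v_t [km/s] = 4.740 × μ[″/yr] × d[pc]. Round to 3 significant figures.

21.4 mas/yr

d = 1/p = 1/0.009390″ = 106.5 pc.
μ = v_t / (4.74 d) = 10.8 / (4.74 × 106.5) = 10.8 / 504.81 = 0.021394 ″/yr = 21.394 mas/yr.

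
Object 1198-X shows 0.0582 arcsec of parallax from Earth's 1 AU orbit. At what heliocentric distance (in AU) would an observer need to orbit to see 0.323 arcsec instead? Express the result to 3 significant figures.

Parallax scales linearly with baseline: p ∝ B, so B = p_target / p_Earth × 1 AU.
B = 0.323 / 0.0582 = 5.5498 AU.

5.55 AU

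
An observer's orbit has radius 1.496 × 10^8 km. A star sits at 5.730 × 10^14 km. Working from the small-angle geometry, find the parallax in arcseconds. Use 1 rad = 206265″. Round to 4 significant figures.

0.05385 arcsec

θ ≈ B/d = (1.496 × 10^8) / (5.730 × 10^14) = 2.6108 × 10^-7 rad.
In arcseconds: 2.6108 × 10^-7 × 206265 = 0.053852″.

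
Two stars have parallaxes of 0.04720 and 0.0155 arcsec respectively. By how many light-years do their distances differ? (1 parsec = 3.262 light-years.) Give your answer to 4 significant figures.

141.3 ly

d_A = 1/0.04720″ = 21.186 pc; d_B = 1/0.01550″ = 64.516 pc.
|d_B − d_A| = |64.516 − 21.186| = 43.33 pc = 43.33 × 3.262 ly = 141.34 ly.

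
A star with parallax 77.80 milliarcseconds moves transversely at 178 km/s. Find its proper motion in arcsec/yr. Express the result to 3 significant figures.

d = 1/p = 1/0.07780″ = 12.853 pc.
μ = v_t / (4.74 d) = 178 / (4.74 × 12.853) = 178 / 60.923 = 2.9217 ″/yr.

2.92 arcsec/yr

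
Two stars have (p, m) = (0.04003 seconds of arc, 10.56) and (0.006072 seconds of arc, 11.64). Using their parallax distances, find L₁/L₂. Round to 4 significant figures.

L₁/L₂ = 0.06221

d₁ = 1/p₁ = 1/0.04003″ = 24.981 pc; d₂ = 1/p₂ = 1/0.006072″ = 164.69 pc.
M₁ = m₁ − 5 log₁₀ d₁ + 5 = 10.56 − 6.9880 + 5 = 8.5720.
M₂ = 11.64 − 11.0833 + 5 = 5.5567.
L₁/L₂ = 10^(0.4(M₂ − M₁)) = 10^(0.4 × (-3.0153)) = 10^(-1.20612) = 0.062213.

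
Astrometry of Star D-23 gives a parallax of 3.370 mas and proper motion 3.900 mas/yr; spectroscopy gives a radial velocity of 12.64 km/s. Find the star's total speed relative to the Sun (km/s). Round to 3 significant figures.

d = 1/p = 1/0.003370″ = 296.74 pc.
μ = 3.900 mas/yr = 0.003900 ″/yr.
v_t = 4.740 μ d = 4.740 × 0.003900 × 296.74 = 5.4855 km/s.
v = √(v_r² + v_t²) = √(12.64² + 5.4855²) = √189.86 = 13.779 km/s.

13.8 km/s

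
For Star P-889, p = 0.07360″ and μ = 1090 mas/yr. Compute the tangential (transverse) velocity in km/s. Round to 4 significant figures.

d = 1/p = 1/0.07360″ = 13.587 pc.
μ = 1090 mas/yr = 1.09 ″/yr.
v_t = 4.74 × μ × d = 4.74 × 1.09 × 13.587 = 70.199 km/s.

70.20 km/s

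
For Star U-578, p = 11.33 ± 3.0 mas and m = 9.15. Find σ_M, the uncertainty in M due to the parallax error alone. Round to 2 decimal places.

σ_M = 0.57 mag

M = m − 5 log₁₀ d + 5 = m + 5 log₁₀ p + 5, so ∂M/∂p = 5/(p ln 10).
σ_M = (5/ln 10) · (σ_p/p) = 2.1715 × 3.0/11.33 = 2.1715 × 0.26478 = 0.57497.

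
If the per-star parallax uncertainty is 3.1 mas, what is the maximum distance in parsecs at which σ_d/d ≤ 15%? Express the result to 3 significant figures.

48.4 pc

σ_d/d = σ_p/p, so the condition is σ_p/p ≤ 0.15, i.e. p ≥ σ_p/0.15.
p_min = 3.1/0.15 = 20.667 mas = 0.020667 arcsec.
d_max = 1/p_min = 1/0.020667 = 48.386 pc.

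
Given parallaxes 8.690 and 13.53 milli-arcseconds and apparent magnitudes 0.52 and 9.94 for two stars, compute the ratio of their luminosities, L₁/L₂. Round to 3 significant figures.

L₁/L₂ = 14200

d₁ = 1/p₁ = 1/0.008690″ = 115.07 pc; d₂ = 1/p₂ = 1/0.01353″ = 73.91 pc.
M₁ = m₁ − 5 log₁₀ d₁ + 5 = 0.52 − 10.3048 + 5 = -4.7848.
M₂ = 9.94 − 9.3435 + 5 = 5.5965.
L₁/L₂ = 10^(0.4(M₂ − M₁)) = 10^(0.4 × 10.3813) = 10^4.15252 = 14208.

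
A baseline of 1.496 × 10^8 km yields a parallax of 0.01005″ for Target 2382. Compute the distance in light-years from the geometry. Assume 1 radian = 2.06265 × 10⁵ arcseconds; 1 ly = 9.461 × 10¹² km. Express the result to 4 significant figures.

θ = 0.01005″ = 0.01005/206265 = 4.8724 × 10^-8 rad.
d = B/θ = (1.496 × 10^8) / (4.8724 × 10^-8) = 3.0704 × 10^15 km = (3.0704 × 10^15) / (9.461 × 10^12) ly = 324.53 ly.

324.5 ly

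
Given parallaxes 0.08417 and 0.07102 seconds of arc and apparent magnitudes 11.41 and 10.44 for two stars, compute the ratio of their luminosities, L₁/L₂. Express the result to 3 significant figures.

L₁/L₂ = 0.291

d₁ = 1/p₁ = 1/0.08417″ = 11.881 pc; d₂ = 1/p₂ = 1/0.07102″ = 14.081 pc.
M₁ = m₁ − 5 log₁₀ d₁ + 5 = 11.41 − 5.3743 + 5 = 11.0357.
M₂ = 10.44 − 5.7432 + 5 = 9.6968.
L₁/L₂ = 10^(0.4(M₂ − M₁)) = 10^(0.4 × (-1.3389)) = 10^(-0.53556) = 0.29137.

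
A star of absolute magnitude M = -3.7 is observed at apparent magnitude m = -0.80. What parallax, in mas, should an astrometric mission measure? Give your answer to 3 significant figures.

26.3 mas

m − M = -0.80 − (-3.7) = 2.90.
d = 10^((m−M)/5 + 1) = 10^1.580 = 38.019 pc.
p = 1/d = 1/38.019 = 0.026303 arcsec = 26.303 mas.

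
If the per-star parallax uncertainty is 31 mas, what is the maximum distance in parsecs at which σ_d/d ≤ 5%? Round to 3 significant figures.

1.61 pc

σ_d/d = σ_p/p, so the condition is σ_p/p ≤ 0.05, i.e. p ≥ σ_p/0.05.
p_min = 31/0.05 = 620 mas = 0.62 arcsec.
d_max = 1/p_min = 1/0.62 = 1.6129 pc.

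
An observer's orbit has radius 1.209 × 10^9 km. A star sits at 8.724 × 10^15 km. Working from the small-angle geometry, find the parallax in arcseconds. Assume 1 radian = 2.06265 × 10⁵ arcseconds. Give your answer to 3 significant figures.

0.0286 arcsec

θ ≈ B/d = (1.209 × 10^9) / (8.724 × 10^15) = 1.3858 × 10^-7 rad.
In arcseconds: 1.3858 × 10^-7 × 206265 = 0.028584″.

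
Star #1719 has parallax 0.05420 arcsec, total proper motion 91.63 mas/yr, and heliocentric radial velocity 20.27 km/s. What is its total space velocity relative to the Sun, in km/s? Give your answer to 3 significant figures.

21.8 km/s

d = 1/p = 1/0.05420″ = 18.45 pc.
μ = 91.63 mas/yr = 0.09163 ″/yr.
v_t = 4.740 μ d = 4.740 × 0.09163 × 18.45 = 8.0133 km/s.
v = √(v_r² + v_t²) = √(20.27² + 8.0133²) = √475.086 = 21.796 km/s.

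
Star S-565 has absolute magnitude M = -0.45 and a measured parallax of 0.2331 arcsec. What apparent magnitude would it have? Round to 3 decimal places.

m = -2.288

d = 1/p = 1/0.2331″ = 4.29 pc.
m − M = 5 log₁₀ d − 5 = 5 log₁₀(4.29) − 5 = 3.1623 − 5 = -1.8377.
m = M + (m − M) = -0.45 + (-1.8377) = -2.288.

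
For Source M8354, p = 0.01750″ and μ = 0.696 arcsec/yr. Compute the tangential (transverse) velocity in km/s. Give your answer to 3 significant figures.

189 km/s

d = 1/p = 1/0.01750″ = 57.143 pc.
v_t = 4.74 × μ × d = 4.74 × 0.696 × 57.143 = 188.52 km/s.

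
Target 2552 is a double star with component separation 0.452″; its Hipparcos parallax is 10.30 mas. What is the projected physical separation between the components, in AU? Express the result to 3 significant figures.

43.9 AU

d = 1/p = 1/0.01030″ = 97.087 pc.
At distance d (pc), an angle of θ arcsec spans θ·d AU: s = 0.452 × 97.087 = 43.883 AU.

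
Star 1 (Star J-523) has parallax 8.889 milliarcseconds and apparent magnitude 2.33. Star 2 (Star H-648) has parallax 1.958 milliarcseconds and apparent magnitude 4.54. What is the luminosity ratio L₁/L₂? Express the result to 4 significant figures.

L₁/L₂ = 0.3715

d₁ = 1/p₁ = 1/0.008889″ = 112.5 pc; d₂ = 1/p₂ = 1/0.001958″ = 510.73 pc.
M₁ = m₁ − 5 log₁₀ d₁ + 5 = 2.33 − 10.2558 + 5 = -2.9258.
M₂ = 4.54 − 13.5410 + 5 = -4.0010.
L₁/L₂ = 10^(0.4(M₂ − M₁)) = 10^(0.4 × (-1.0752)) = 10^(-0.43008) = 0.37147.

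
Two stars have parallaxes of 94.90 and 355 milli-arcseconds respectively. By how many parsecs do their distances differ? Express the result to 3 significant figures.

d_A = 1/0.09490″ = 10.537 pc; d_B = 1/0.3550″ = 2.8169 pc.
|d_B − d_A| = |2.8169 − 10.537| = 7.7201 pc.

7.72 pc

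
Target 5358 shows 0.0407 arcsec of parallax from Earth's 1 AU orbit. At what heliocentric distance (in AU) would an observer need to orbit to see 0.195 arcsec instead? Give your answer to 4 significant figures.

Parallax scales linearly with baseline: p ∝ B, so B = p_target / p_Earth × 1 AU.
B = 0.195 / 0.0407 = 4.7912 AU.

4.791 AU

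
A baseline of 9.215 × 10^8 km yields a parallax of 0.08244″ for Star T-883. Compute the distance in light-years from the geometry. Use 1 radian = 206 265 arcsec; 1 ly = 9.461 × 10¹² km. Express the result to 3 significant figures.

244 ly

θ = 0.08244″ = 0.08244/206265 = 3.9968 × 10^-7 rad.
d = B/θ = (9.215 × 10^8) / (3.9968 × 10^-7) = 2.3056 × 10^15 km = (2.3056 × 10^15) / (9.461 × 10^12) ly = 243.7 ly.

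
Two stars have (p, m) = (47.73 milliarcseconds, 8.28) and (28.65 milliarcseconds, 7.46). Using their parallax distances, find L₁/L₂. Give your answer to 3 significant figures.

L₁/L₂ = 0.169

d₁ = 1/p₁ = 1/0.04773″ = 20.951 pc; d₂ = 1/p₂ = 1/0.02865″ = 34.904 pc.
M₁ = m₁ − 5 log₁₀ d₁ + 5 = 8.28 − 6.6060 + 5 = 6.6740.
M₂ = 7.46 − 7.7144 + 5 = 4.7456.
L₁/L₂ = 10^(0.4(M₂ − M₁)) = 10^(0.4 × (-1.9284)) = 10^(-0.77136) = 0.16929.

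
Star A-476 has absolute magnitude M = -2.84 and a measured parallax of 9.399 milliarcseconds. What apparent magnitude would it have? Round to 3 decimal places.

m = 2.295

d = 1/p = 1/0.009399″ = 106.39 pc.
m − M = 5 log₁₀ d − 5 = 5 log₁₀(106.39) − 5 = 10.1345 − 5 = 5.1345.
m = M + (m − M) = -2.84 + 5.1345 = 2.295.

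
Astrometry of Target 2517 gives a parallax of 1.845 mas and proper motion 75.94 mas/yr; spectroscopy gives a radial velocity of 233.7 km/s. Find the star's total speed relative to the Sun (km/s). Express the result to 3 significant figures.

d = 1/p = 1/0.001845″ = 542.01 pc.
μ = 75.94 mas/yr = 0.07594 ″/yr.
v_t = 4.740 μ d = 4.740 × 0.07594 × 542.01 = 195.1 km/s.
v = √(v_r² + v_t²) = √(233.7² + 195.1²) = √92679.7 = 304.43 km/s.

304 km/s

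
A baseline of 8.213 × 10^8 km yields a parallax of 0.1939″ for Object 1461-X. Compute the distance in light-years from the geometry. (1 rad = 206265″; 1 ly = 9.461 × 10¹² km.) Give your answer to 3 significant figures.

θ = 0.1939″ = 0.1939/206265 = 9.4005 × 10^-7 rad.
d = B/θ = (8.213 × 10^8) / (9.4005 × 10^-7) = 8.7368 × 10^14 km = (8.7368 × 10^14) / (9.461 × 10^12) ly = 92.345 ly.

92.3 ly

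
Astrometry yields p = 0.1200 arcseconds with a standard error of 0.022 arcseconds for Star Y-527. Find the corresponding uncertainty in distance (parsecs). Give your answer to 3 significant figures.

1.53 pc

d = 1/p, so σ_d = σ_p / p².
σ_d = 0.0220 / (0.1200)² = 0.0220 / 0.0144 = 1.5278 pc.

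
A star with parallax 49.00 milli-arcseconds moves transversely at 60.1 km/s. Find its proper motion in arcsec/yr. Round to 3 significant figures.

d = 1/p = 1/0.04900″ = 20.408 pc.
μ = v_t / (4.74 d) = 60.1 / (4.74 × 20.408) = 60.1 / 96.734 = 0.62129 ″/yr.

0.621 arcsec/yr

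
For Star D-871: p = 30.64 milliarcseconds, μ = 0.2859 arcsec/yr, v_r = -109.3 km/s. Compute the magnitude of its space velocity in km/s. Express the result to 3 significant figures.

118 km/s

d = 1/p = 1/0.03064″ = 32.637 pc.
v_t = 4.740 μ d = 4.740 × 0.2859 × 32.637 = 44.229 km/s.
v = √(v_r² + v_t²) = √((-109.3)² + 44.229²) = √13902.7 = 117.91 km/s.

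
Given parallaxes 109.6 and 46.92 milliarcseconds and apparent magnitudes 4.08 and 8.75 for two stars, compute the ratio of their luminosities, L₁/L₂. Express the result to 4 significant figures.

d₁ = 1/p₁ = 1/0.1096″ = 9.1241 pc; d₂ = 1/p₂ = 1/0.04692″ = 21.313 pc.
M₁ = m₁ − 5 log₁₀ d₁ + 5 = 4.08 − 4.8010 + 5 = 4.2790.
M₂ = 8.75 − 6.6432 + 5 = 7.1068.
L₁/L₂ = 10^(0.4(M₂ − M₁)) = 10^(0.4 × 2.8278) = 10^1.13112 = 13.524.

L₁/L₂ = 13.52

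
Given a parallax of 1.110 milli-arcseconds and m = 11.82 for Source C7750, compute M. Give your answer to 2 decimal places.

d = 1/p = 1/0.001110″ = 900.9 pc.
m − M = 5 log₁₀(900.9) − 5 = 14.7734 − 5 = 9.7734.
M = m − (m − M) = 11.82 − 9.7734 = 2.05.

M = 2.05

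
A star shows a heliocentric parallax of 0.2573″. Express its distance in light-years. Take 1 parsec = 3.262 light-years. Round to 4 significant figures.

d = 1/p = 1/0.2573 = 3.8865 pc.
In light-years: 3.8865 × 3.262 = 12.678 ly.

12.68 light years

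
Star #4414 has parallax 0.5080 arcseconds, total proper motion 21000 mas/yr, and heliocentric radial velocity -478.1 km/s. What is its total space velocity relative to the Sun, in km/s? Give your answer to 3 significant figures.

517 km/s

d = 1/p = 1/0.5080″ = 1.9685 pc.
μ = 21000 mas/yr = 21.00 ″/yr.
v_t = 4.740 μ d = 4.740 × 21.00 × 1.9685 = 195.94 km/s.
v = √(v_r² + v_t²) = √((-478.1)² + 195.94²) = √266972 = 516.69 km/s.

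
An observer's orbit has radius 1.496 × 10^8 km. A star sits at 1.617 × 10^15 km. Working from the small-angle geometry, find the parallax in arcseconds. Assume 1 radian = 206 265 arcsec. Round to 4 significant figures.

θ ≈ B/d = (1.496 × 10^8) / (1.617 × 10^15) = 9.2517 × 10^-8 rad.
In arcseconds: 9.2517 × 10^-8 × 206265 = 0.019083″.

0.01908 arcsec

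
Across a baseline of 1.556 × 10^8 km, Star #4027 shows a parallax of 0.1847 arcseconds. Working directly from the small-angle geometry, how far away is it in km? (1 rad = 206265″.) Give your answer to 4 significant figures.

θ = 0.1847″ = 0.1847/206265 = 8.9545 × 10^-7 rad.
d = B/θ = (1.556 × 10^8) / (8.9545 × 10^-7) = 1.7377 × 10^14 km.

1.738 × 10^14 km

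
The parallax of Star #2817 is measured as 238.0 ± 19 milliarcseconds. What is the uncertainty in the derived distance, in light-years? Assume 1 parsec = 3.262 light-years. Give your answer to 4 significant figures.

1.094 ly

d = 1/p, so σ_d = σ_p / p².
σ_d = 0.0190 / (0.2380)² = 0.0190 / 0.056644 = 0.33543 pc = 0.33543 × 3.262 ly = 1.0942 ly.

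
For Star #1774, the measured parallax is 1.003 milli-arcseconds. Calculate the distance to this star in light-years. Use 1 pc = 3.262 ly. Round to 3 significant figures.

3250 light years

p = 1.003 milli-arcseconds = 0.001003 arcsec.
d = 1/p = 1/0.001003 = 997.01 pc.
In light-years: 997.01 × 3.262 = 3252.2 ly.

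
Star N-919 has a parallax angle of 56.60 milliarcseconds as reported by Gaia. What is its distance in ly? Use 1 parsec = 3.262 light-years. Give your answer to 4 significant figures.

57.63 ly

p = 56.60 milliarcseconds = 0.05660 arcsec.
d = 1/p = 1/0.05660 = 17.668 pc.
In light-years: 17.668 × 3.262 = 57.633 ly.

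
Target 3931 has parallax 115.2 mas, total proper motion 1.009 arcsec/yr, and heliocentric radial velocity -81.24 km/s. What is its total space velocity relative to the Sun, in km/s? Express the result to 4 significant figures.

d = 1/p = 1/0.1152″ = 8.6806 pc.
v_t = 4.740 μ d = 4.740 × 1.009 × 8.6806 = 41.516 km/s.
v = √(v_r² + v_t²) = √((-81.24)² + 41.516²) = √8323.52 = 91.233 km/s.

91.23 km/s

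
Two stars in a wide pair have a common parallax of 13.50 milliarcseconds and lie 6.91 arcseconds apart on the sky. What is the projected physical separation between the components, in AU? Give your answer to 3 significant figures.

512 AU

d = 1/p = 1/0.01350″ = 74.074 pc.
At distance d (pc), an angle of θ arcsec spans θ·d AU: s = 6.91 × 74.074 = 511.85 AU.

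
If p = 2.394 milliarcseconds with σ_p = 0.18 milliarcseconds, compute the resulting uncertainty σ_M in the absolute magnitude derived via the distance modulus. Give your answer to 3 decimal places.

M = m − 5 log₁₀ d + 5 = m + 5 log₁₀ p + 5, so ∂M/∂p = 5/(p ln 10).
σ_M = (5/ln 10) · (σ_p/p) = 2.1715 × 0.18/2.394 = 2.1715 × 0.075188 = 0.16327.

σ_M = 0.163 mag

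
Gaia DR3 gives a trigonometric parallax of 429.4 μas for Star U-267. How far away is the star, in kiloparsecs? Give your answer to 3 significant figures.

2.33 kpc

p = 429.4 μas = 0.0004294 arcsec.
d = 1/p = 1/0.0004294 = 2328.8 pc.
= 2.3288 kpc.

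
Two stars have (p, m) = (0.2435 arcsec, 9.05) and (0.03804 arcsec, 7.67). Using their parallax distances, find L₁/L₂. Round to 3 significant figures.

L₁/L₂ = 0.00685

d₁ = 1/p₁ = 1/0.2435″ = 4.1068 pc; d₂ = 1/p₂ = 1/0.03804″ = 26.288 pc.
M₁ = m₁ − 5 log₁₀ d₁ + 5 = 9.05 − 3.0675 + 5 = 10.9825.
M₂ = 7.67 − 7.0988 + 5 = 5.5712.
L₁/L₂ = 10^(0.4(M₂ − M₁)) = 10^(0.4 × (-5.4113)) = 10^(-2.16452) = 0.0068467.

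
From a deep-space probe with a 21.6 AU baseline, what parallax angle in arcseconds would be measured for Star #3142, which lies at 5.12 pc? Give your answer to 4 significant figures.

4.219 arcsec

p (arcsec) = B (AU) / d (pc).
p = 21.6 / 5.12 = 4.2188 arcsec.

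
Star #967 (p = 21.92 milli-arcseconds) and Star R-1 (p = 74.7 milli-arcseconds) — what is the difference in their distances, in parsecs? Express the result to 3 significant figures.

d_A = 1/0.02192″ = 45.62 pc; d_B = 1/0.07470″ = 13.387 pc.
|d_B − d_A| = |13.387 − 45.62| = 32.233 pc.

32.2 pc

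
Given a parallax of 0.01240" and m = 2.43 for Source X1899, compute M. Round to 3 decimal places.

d = 1/p = 1/0.01240″ = 80.645 pc.
m − M = 5 log₁₀(80.645) − 5 = 9.5329 − 5 = 4.5329.
M = m − (m − M) = 2.43 − 4.5329 = -2.103.

M = -2.103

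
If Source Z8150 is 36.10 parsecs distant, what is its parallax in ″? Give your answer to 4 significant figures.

p = 1/d = 1/36.1 = 0.027701 arcsec.

0.02770 ″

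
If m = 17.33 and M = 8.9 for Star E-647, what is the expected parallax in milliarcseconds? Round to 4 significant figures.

2.061 mas

m − M = 17.33 − 8.9 = 8.43.
d = 10^((m−M)/5 + 1) = 10^2.686 = 485.29 pc.
p = 1/d = 1/485.29 = 0.0020606 arcsec = 2.0606 mas.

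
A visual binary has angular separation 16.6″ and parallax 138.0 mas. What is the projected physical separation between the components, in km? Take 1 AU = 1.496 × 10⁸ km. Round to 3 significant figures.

1.80 × 10^10 km

d = 1/p = 1/0.1380″ = 7.2464 pc.
At distance d (pc), an angle of θ arcsec spans θ·d AU: s = 16.6 × 7.2464 = 120.29 AU.
= 120.29 × 1.496 × 10⁸ km = 1.7995 × 10^10 km.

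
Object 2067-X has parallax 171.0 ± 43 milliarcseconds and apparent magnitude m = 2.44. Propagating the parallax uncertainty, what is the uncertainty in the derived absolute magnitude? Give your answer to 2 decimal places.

σ_M = 0.55 mag

M = m − 5 log₁₀ d + 5 = m + 5 log₁₀ p + 5, so ∂M/∂p = 5/(p ln 10).
σ_M = (5/ln 10) · (σ_p/p) = 2.1715 × 43/171.0 = 2.1715 × 0.25146 = 0.54605.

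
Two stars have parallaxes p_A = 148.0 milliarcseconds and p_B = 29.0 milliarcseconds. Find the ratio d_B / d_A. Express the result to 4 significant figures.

Since d = 1/p, d_B/d_A = p_A/p_B.
= 148.0 / 29.0 = 5.1034.

5.103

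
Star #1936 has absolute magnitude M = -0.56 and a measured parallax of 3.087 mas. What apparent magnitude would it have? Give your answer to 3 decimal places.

m = 6.992

d = 1/p = 1/0.003087″ = 323.94 pc.
m − M = 5 log₁₀ d − 5 = 5 log₁₀(323.94) − 5 = 12.5523 − 5 = 7.5523.
m = M + (m − M) = -0.56 + 7.5523 = 6.992.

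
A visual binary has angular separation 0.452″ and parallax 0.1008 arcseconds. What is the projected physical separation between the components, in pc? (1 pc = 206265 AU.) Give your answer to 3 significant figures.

d = 1/p = 1/0.1008″ = 9.9206 pc.
At distance d (pc), an angle of θ arcsec spans θ·d AU: s = 0.452 × 9.9206 = 4.4841 AU.
= 4.4841 / 206265 = 2.1740 × 10^-5 pc.

2.17 × 10^-5 pc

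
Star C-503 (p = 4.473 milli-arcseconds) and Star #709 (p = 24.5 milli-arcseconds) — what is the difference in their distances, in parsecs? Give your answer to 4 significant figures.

d_A = 1/0.004473″ = 223.56 pc; d_B = 1/0.02450″ = 40.816 pc.
|d_B − d_A| = |40.816 − 223.56| = 182.74 pc.

182.7 pc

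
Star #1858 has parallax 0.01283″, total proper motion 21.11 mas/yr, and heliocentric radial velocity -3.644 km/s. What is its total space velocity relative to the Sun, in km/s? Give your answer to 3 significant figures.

d = 1/p = 1/0.01283″ = 77.942 pc.
μ = 21.11 mas/yr = 0.02111 ″/yr.
v_t = 4.740 μ d = 4.740 × 0.02111 × 77.942 = 7.799 km/s.
v = √(v_r² + v_t²) = √((-3.644)² + 7.799²) = √74.1031 = 8.6083 km/s.

8.61 km/s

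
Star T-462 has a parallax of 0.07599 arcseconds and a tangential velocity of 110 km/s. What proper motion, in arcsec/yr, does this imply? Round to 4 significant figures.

d = 1/p = 1/0.07599″ = 13.16 pc.
μ = v_t / (4.74 d) = 110 / (4.74 × 13.16) = 110 / 62.378 = 1.7634 ″/yr.

1.763 arcsec/yr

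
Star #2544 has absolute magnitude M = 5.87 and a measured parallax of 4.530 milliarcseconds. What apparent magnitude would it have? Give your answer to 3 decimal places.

d = 1/p = 1/0.004530″ = 220.75 pc.
m − M = 5 log₁₀ d − 5 = 5 log₁₀(220.75) − 5 = 11.7195 − 5 = 6.7195.
m = M + (m − M) = 5.87 + 6.7195 = 12.590.

m = 12.590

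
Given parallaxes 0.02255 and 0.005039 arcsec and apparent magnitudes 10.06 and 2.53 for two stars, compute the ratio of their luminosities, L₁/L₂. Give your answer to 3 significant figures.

d₁ = 1/p₁ = 1/0.02255″ = 44.346 pc; d₂ = 1/p₂ = 1/0.005039″ = 198.45 pc.
M₁ = m₁ − 5 log₁₀ d₁ + 5 = 10.06 − 8.2343 + 5 = 6.8257.
M₂ = 2.53 − 11.4883 + 5 = -3.9583.
L₁/L₂ = 10^(0.4(M₂ − M₁)) = 10^(0.4 × (-10.7840)) = 10^(-4.31360) = 0.000048574.

L₁/L₂ = 4.86 × 10^-5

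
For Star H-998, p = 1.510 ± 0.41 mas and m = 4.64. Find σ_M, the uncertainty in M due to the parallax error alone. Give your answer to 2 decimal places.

M = m − 5 log₁₀ d + 5 = m + 5 log₁₀ p + 5, so ∂M/∂p = 5/(p ln 10).
σ_M = (5/ln 10) · (σ_p/p) = 2.1715 × 0.41/1.510 = 2.1715 × 0.27152 = 0.58961.

σ_M = 0.59 mag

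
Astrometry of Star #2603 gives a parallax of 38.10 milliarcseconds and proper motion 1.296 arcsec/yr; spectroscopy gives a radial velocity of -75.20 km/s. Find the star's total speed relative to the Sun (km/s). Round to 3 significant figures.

178 km/s

d = 1/p = 1/0.03810″ = 26.247 pc.
v_t = 4.740 μ d = 4.740 × 1.296 × 26.247 = 161.24 km/s.
v = √(v_r² + v_t²) = √((-75.20)² + 161.24²) = √31653.4 = 177.91 km/s.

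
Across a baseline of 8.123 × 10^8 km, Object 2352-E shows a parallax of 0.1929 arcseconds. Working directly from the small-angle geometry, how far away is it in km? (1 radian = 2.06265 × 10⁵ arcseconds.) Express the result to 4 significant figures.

θ = 0.1929″ = 0.1929/206265 = 9.3520 × 10^-7 rad.
d = B/θ = (8.123 × 10^8) / (9.3520 × 10^-7) = 8.6858 × 10^14 km.

8.686 × 10^14 km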